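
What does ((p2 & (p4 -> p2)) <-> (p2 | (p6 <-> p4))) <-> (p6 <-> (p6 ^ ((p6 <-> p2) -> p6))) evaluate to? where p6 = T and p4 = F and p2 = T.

p4 -> p2 = F -> T = T
p2 & (p4 -> p2) = T & T = T
p6 <-> p4 = T <-> F = F
p2 | (p6 <-> p4) = T | F = T
(p2 & (p4 -> p2)) <-> (p2 | (p6 <-> p4)) = T <-> T = T
p6 <-> p2 = T <-> T = T
(p6 <-> p2) -> p6 = T -> T = T
p6 ^ ((p6 <-> p2) -> p6) = T ^ T = F
p6 <-> (p6 ^ ((p6 <-> p2) -> p6)) = T <-> F = F
((p2 & (p4 -> p2)) <-> (p2 | (p6 <-> p4))) <-> (p6 <-> (p6 ^ ((p6 <-> p2) -> p6))) = T <-> F = F

F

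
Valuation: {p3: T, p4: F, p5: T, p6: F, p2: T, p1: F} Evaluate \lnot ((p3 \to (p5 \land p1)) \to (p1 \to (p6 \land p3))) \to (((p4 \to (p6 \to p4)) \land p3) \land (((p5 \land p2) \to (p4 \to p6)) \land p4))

T

p5 \land p1 = T \land F = F
p3 \to (p5 \land p1) = T \to F = F
p6 \land p3 = F \land T = F
p1 \to (p6 \land p3) = F \to F = T
(p3 \to (p5 \land p1)) \to (p1 \to (p6 \land p3)) = F \to T = T
\lnot ((p3 \to (p5 \land p1)) \to (p1 \to (p6 \land p3))) = \lnot T = F
p6 \to p4 = F \to F = T
p4 \to (p6 \to p4) = F \to T = T
(p4 \to (p6 \to p4)) \land p3 = T \land T = T
p5 \land p2 = T \land T = T
p4 \to p6 = F \to F = T
(p5 \land p2) \to (p4 \to p6) = T \to T = T
((p5 \land p2) \to (p4 \to p6)) \land p4 = T \land F = F
((p4 \to (p6 \to p4)) \land p3) \land (((p5 \land p2) \to (p4 \to p6)) \land p4) = T \land F = F
\lnot ((p3 \to (p5 \land p1)) \to (p1 \to (p6 \land p3))) \to (((p4 \to (p6 \to p4)) \land p3) \land (((p5 \land p2) \to (p4 \to p6)) \land p4)) = F \to F = T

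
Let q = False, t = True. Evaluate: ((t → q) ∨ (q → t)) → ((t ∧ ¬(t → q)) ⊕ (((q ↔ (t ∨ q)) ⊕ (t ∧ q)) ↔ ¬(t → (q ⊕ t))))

t → q = True → False = False
q → t = False → True = True
(t → q) ∨ (q → t) = False ∨ True = True
t → q = True → False = False
¬(t → q) = ¬False = True
t ∧ ¬(t → q) = True ∧ True = True
t ∨ q = True ∨ False = True
q ↔ (t ∨ q) = False ↔ True = False
t ∧ q = True ∧ False = False
(q ↔ (t ∨ q)) ⊕ (t ∧ q) = False ⊕ False = False
q ⊕ t = False ⊕ True = True
t → (q ⊕ t) = True → True = True
¬(t → (q ⊕ t)) = ¬True = False
((q ↔ (t ∨ q)) ⊕ (t ∧ q)) ↔ ¬(t → (q ⊕ t)) = False ↔ False = True
(t ∧ ¬(t → q)) ⊕ (((q ↔ (t ∨ q)) ⊕ (t ∧ q)) ↔ ¬(t → (q ⊕ t))) = True ⊕ True = False
((t → q) ∨ (q → t)) → ((t ∧ ¬(t → q)) ⊕ (((q ↔ (t ∨ q)) ⊕ (t ∧ q)) ↔ ¬(t → (q ⊕ t)))) = True → False = False

False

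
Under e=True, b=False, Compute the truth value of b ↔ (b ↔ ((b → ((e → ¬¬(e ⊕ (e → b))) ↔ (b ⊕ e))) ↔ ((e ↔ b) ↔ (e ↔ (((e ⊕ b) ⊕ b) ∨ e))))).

False

e → b = True → False = False
e ⊕ (e → b) = True ⊕ False = True
¬(e ⊕ (e → b)) = ¬True = False
¬¬(e ⊕ (e → b)) = ¬False = True
e → ¬¬(e ⊕ (e → b)) = True → True = True
b ⊕ e = False ⊕ True = True
(e → ¬¬(e ⊕ (e → b))) ↔ (b ⊕ e) = True ↔ True = True
b → ((e → ¬¬(e ⊕ (e → b))) ↔ (b ⊕ e)) = False → True = True
e ↔ b = True ↔ False = False
e ⊕ b = True ⊕ False = True
(e ⊕ b) ⊕ b = True ⊕ False = True
((e ⊕ b) ⊕ b) ∨ e = True ∨ True = True
e ↔ (((e ⊕ b) ⊕ b) ∨ e) = True ↔ True = True
(e ↔ b) ↔ (e ↔ (((e ⊕ b) ⊕ b) ∨ e)) = False ↔ True = False
(b → ((e → ¬¬(e ⊕ (e → b))) ↔ (b ⊕ e))) ↔ ((e ↔ b) ↔ (e ↔ (((e ⊕ b) ⊕ b) ∨ e))) = True ↔ False = False
b ↔ ((b → ((e → ¬¬(e ⊕ (e → b))) ↔ (b ⊕ e))) ↔ ((e ↔ b) ↔ (e ↔ (((e ⊕ b) ⊕ b) ∨ e)))) = False ↔ False = True
b ↔ (b ↔ ((b → ((e → ¬¬(e ⊕ (e → b))) ↔ (b ⊕ e))) ↔ ((e ↔ b) ↔ (e ↔ (((e ⊕ b) ⊕ b) ∨ e))))) = False ↔ True = False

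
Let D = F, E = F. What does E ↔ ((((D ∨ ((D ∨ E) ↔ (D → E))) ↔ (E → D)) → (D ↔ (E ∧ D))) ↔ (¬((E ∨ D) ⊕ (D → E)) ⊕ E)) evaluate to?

T

D ∨ E = F ∨ F = F
D → E = F → F = T
(D ∨ E) ↔ (D → E) = F ↔ T = F
D ∨ ((D ∨ E) ↔ (D → E)) = F ∨ F = F
E → D = F → F = T
(D ∨ ((D ∨ E) ↔ (D → E))) ↔ (E → D) = F ↔ T = F
E ∧ D = F ∧ F = F
D ↔ (E ∧ D) = F ↔ F = T
((D ∨ ((D ∨ E) ↔ (D → E))) ↔ (E → D)) → (D ↔ (E ∧ D)) = F → T = T
E ∨ D = F ∨ F = F
D → E = F → F = T
(E ∨ D) ⊕ (D → E) = F ⊕ T = T
¬((E ∨ D) ⊕ (D → E)) = ¬T = F
¬((E ∨ D) ⊕ (D → E)) ⊕ E = F ⊕ F = F
(((D ∨ ((D ∨ E) ↔ (D → E))) ↔ (E → D)) → (D ↔ (E ∧ D))) ↔ (¬((E ∨ D) ⊕ (D → E)) ⊕ E) = T ↔ F = F
E ↔ ((((D ∨ ((D ∨ E) ↔ (D → E))) ↔ (E → D)) → (D ↔ (E ∧ D))) ↔ (¬((E ∨ D) ⊕ (D → E)) ⊕ E)) = F ↔ F = T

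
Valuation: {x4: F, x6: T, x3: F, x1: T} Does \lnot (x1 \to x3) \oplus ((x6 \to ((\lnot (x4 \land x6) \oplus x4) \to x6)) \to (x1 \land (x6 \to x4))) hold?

T

x1 \to x3 = T \to F = F
\lnot (x1 \to x3) = \lnot F = T
x4 \land x6 = F \land T = F
\lnot (x4 \land x6) = \lnot F = T
\lnot (x4 \land x6) \oplus x4 = T \oplus F = T
(\lnot (x4 \land x6) \oplus x4) \to x6 = T \to T = T
x6 \to ((\lnot (x4 \land x6) \oplus x4) \to x6) = T \to T = T
x6 \to x4 = T \to F = F
x1 \land (x6 \to x4) = T \land F = F
(x6 \to ((\lnot (x4 \land x6) \oplus x4) \to x6)) \to (x1 \land (x6 \to x4)) = T \to F = F
\lnot (x1 \to x3) \oplus ((x6 \to ((\lnot (x4 \land x6) \oplus x4) \to x6)) \to (x1 \land (x6 \to x4))) = T \oplus F = T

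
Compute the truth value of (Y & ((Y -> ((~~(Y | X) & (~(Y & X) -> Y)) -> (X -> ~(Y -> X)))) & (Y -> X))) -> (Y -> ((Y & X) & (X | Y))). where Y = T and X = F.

T

Y | X = T | F = T
~(Y | X) = ~T = F
~~(Y | X) = ~F = T
Y & X = T & F = F
~(Y & X) = ~F = T
~(Y & X) -> Y = T -> T = T
~~(Y | X) & (~(Y & X) -> Y) = T & T = T
Y -> X = T -> F = F
~(Y -> X) = ~F = T
X -> ~(Y -> X) = F -> T = T
(~~(Y | X) & (~(Y & X) -> Y)) -> (X -> ~(Y -> X)) = T -> T = T
Y -> ((~~(Y | X) & (~(Y & X) -> Y)) -> (X -> ~(Y -> X))) = T -> T = T
Y -> X = T -> F = F
(Y -> ((~~(Y | X) & (~(Y & X) -> Y)) -> (X -> ~(Y -> X)))) & (Y -> X) = T & F = F
Y & ((Y -> ((~~(Y | X) & (~(Y & X) -> Y)) -> (X -> ~(Y -> X)))) & (Y -> X)) = T & F = F
Y & X = T & F = F
X | Y = F | T = T
(Y & X) & (X | Y) = F & T = F
Y -> ((Y & X) & (X | Y)) = T -> F = F
(Y & ((Y -> ((~~(Y | X) & (~(Y & X) -> Y)) -> (X -> ~(Y -> X)))) & (Y -> X))) -> (Y -> ((Y & X) & (X | Y))) = F -> F = T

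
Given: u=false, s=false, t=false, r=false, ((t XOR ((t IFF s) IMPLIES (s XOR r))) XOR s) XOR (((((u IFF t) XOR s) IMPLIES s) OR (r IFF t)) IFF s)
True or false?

Substituting u=false, s=false, t=false, r=false:
t IFF s = false IFF false = true
s XOR r = false XOR false = false
(t IFF s) IMPLIES (s XOR r) = true IMPLIES false = false
t XOR ((t IFF s) IMPLIES (s XOR r)) = false XOR false = false
(t XOR ((t IFF s) IMPLIES (s XOR r))) XOR s = false XOR false = false
u IFF t = false IFF false = true
(u IFF t) XOR s = true XOR false = true
((u IFF t) XOR s) IMPLIES s = true IMPLIES false = false
r IFF t = false IFF false = true
(((u IFF t) XOR s) IMPLIES s) OR (r IFF t) = false OR true = true
((((u IFF t) XOR s) IMPLIES s) OR (r IFF t)) IFF s = true IFF false = false
((t XOR ((t IFF s) IMPLIES (s XOR r))) XOR s) XOR (((((u IFF t) XOR s) IMPLIES s) OR (r IFF t)) IFF s) = false XOR false = false

false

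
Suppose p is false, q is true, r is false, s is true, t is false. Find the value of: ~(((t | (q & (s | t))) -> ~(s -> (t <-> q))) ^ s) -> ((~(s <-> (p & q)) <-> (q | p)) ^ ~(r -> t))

True

s | t = True | False = True
q & (s | t) = True & True = True
t | (q & (s | t)) = False | True = True
t <-> q = False <-> True = False
s -> (t <-> q) = True -> False = False
~(s -> (t <-> q)) = ~False = True
(t | (q & (s | t))) -> ~(s -> (t <-> q)) = True -> True = True
((t | (q & (s | t))) -> ~(s -> (t <-> q))) ^ s = True ^ True = False
~(((t | (q & (s | t))) -> ~(s -> (t <-> q))) ^ s) = ~False = True
p & q = False & True = False
s <-> (p & q) = True <-> False = False
~(s <-> (p & q)) = ~False = True
q | p = True | False = True
~(s <-> (p & q)) <-> (q | p) = True <-> True = True
r -> t = False -> False = True
~(r -> t) = ~True = False
(~(s <-> (p & q)) <-> (q | p)) ^ ~(r -> t) = True ^ False = True
~(((t | (q & (s | t))) -> ~(s -> (t <-> q))) ^ s) -> ((~(s <-> (p & q)) <-> (q | p)) ^ ~(r -> t)) = True -> True = True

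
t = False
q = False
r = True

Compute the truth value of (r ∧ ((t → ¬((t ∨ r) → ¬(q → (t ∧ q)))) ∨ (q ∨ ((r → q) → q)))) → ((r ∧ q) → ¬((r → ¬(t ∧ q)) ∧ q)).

True

t ∨ r = False ∨ True = True
t ∧ q = False ∧ False = False
q → (t ∧ q) = False → False = True
¬(q → (t ∧ q)) = ¬True = False
(t ∨ r) → ¬(q → (t ∧ q)) = True → False = False
¬((t ∨ r) → ¬(q → (t ∧ q))) = ¬False = True
t → ¬((t ∨ r) → ¬(q → (t ∧ q))) = False → True = True
r → q = True → False = False
(r → q) → q = False → False = True
q ∨ ((r → q) → q) = False ∨ True = True
(t → ¬((t ∨ r) → ¬(q → (t ∧ q)))) ∨ (q ∨ ((r → q) → q)) = True ∨ True = True
r ∧ ((t → ¬((t ∨ r) → ¬(q → (t ∧ q)))) ∨ (q ∨ ((r → q) → q))) = True ∧ True = True
r ∧ q = True ∧ False = False
t ∧ q = False ∧ False = False
¬(t ∧ q) = ¬False = True
r → ¬(t ∧ q) = True → True = True
(r → ¬(t ∧ q)) ∧ q = True ∧ False = False
¬((r → ¬(t ∧ q)) ∧ q) = ¬False = True
(r ∧ q) → ¬((r → ¬(t ∧ q)) ∧ q) = False → True = True
(r ∧ ((t → ¬((t ∨ r) → ¬(q → (t ∧ q)))) ∨ (q ∨ ((r → q) → q)))) → ((r ∧ q) → ¬((r → ¬(t ∧ q)) ∧ q)) = True → True = True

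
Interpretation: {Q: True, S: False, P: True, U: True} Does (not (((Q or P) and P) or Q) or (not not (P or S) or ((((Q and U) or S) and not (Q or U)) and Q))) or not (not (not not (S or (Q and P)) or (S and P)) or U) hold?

Q or P = True or True = True
(Q or P) and P = True and True = True
((Q or P) and P) or Q = True or True = True
not (((Q or P) and P) or Q) = not True = False
P or S = True or False = True
not (P or S) = not True = False
not not (P or S) = not False = True
Q and U = True and True = True
(Q and U) or S = True or False = True
Q or U = True or True = True
not (Q or U) = not True = False
((Q and U) or S) and not (Q or U) = True and False = False
(((Q and U) or S) and not (Q or U)) and Q = False and True = False
not not (P or S) or ((((Q and U) or S) and not (Q or U)) and Q) = True or False = True
not (((Q or P) and P) or Q) or (not not (P or S) or ((((Q and U) or S) and not (Q or U)) and Q)) = False or True = True
Q and P = True and True = True
S or (Q and P) = False or True = True
not (S or (Q and P)) = not True = False
not not (S or (Q and P)) = not False = True
S and P = False and True = False
not not (S or (Q and P)) or (S and P) = True or False = True
not (not not (S or (Q and P)) or (S and P)) = not True = False
not (not not (S or (Q and P)) or (S and P)) or U = False or True = True
not (not (not not (S or (Q and P)) or (S and P)) or U) = not True = False
(not (((Q or P) and P) or Q) or (not not (P or S) or ((((Q and U) or S) and not (Q or U)) and Q))) or not (not (not not (S or (Q and P)) or (S and P)) or U) = True or False = True

True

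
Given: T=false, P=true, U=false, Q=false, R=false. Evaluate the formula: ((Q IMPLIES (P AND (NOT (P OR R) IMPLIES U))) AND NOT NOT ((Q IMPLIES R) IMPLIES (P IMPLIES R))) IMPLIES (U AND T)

true

P OR R = true OR false = true
NOT (P OR R) = NOT true = false
NOT (P OR R) IMPLIES U = false IMPLIES false = true
P AND (NOT (P OR R) IMPLIES U) = true AND true = true
Q IMPLIES (P AND (NOT (P OR R) IMPLIES U)) = false IMPLIES true = true
Q IMPLIES R = false IMPLIES false = true
P IMPLIES R = true IMPLIES false = false
(Q IMPLIES R) IMPLIES (P IMPLIES R) = true IMPLIES false = false
NOT ((Q IMPLIES R) IMPLIES (P IMPLIES R)) = NOT false = true
NOT NOT ((Q IMPLIES R) IMPLIES (P IMPLIES R)) = NOT true = false
(Q IMPLIES (P AND (NOT (P OR R) IMPLIES U))) AND NOT NOT ((Q IMPLIES R) IMPLIES (P IMPLIES R)) = true AND false = false
U AND T = false AND false = false
((Q IMPLIES (P AND (NOT (P OR R) IMPLIES U))) AND NOT NOT ((Q IMPLIES R) IMPLIES (P IMPLIES R))) IMPLIES (U AND T) = false IMPLIES false = true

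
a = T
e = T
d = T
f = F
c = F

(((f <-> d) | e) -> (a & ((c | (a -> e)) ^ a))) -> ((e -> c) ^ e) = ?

T

f <-> d = F <-> T = F
(f <-> d) | e = F | T = T
a -> e = T -> T = T
c | (a -> e) = F | T = T
(c | (a -> e)) ^ a = T ^ T = F
a & ((c | (a -> e)) ^ a) = T & F = F
((f <-> d) | e) -> (a & ((c | (a -> e)) ^ a)) = T -> F = F
e -> c = T -> F = F
(e -> c) ^ e = F ^ T = T
(((f <-> d) | e) -> (a & ((c | (a -> e)) ^ a))) -> ((e -> c) ^ e) = F -> T = T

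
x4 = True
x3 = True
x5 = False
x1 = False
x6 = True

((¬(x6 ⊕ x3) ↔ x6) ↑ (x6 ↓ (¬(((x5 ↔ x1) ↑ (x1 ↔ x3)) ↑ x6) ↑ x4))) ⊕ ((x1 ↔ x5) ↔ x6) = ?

Substituting x4=True, x3=True, x5=False, x1=False, x6=True:
x6 ⊕ x3 = True ⊕ True = False
¬(x6 ⊕ x3) = ¬False = True
¬(x6 ⊕ x3) ↔ x6 = True ↔ True = True
x5 ↔ x1 = False ↔ False = True
x1 ↔ x3 = False ↔ True = False
(x5 ↔ x1) ↑ (x1 ↔ x3) = True ↑ False = True
((x5 ↔ x1) ↑ (x1 ↔ x3)) ↑ x6 = True ↑ True = False
¬(((x5 ↔ x1) ↑ (x1 ↔ x3)) ↑ x6) = ¬False = True
¬(((x5 ↔ x1) ↑ (x1 ↔ x3)) ↑ x6) ↑ x4 = True ↑ True = False
x6 ↓ (¬(((x5 ↔ x1) ↑ (x1 ↔ x3)) ↑ x6) ↑ x4) = True ↓ False = False
(¬(x6 ⊕ x3) ↔ x6) ↑ (x6 ↓ (¬(((x5 ↔ x1) ↑ (x1 ↔ x3)) ↑ x6) ↑ x4)) = True ↑ False = True
x1 ↔ x5 = False ↔ False = True
(x1 ↔ x5) ↔ x6 = True ↔ True = True
((¬(x6 ⊕ x3) ↔ x6) ↑ (x6 ↓ (¬(((x5 ↔ x1) ↑ (x1 ↔ x3)) ↑ x6) ↑ x4))) ⊕ ((x1 ↔ x5) ↔ x6) = True ⊕ True = False

False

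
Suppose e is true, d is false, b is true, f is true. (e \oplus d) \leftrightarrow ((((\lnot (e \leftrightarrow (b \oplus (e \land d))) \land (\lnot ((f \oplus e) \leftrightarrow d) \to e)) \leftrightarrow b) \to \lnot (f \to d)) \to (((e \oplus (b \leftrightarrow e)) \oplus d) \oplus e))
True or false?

e \oplus d = \text{True} \oplus \text{False} = \text{True}
e \land d = \text{True} \land \text{False} = \text{False}
b \oplus (e \land d) = \text{True} \oplus \text{False} = \text{True}
e \leftrightarrow (b \oplus (e \land d)) = \text{True} \leftrightarrow \text{True} = \text{True}
\lnot (e \leftrightarrow (b \oplus (e \land d))) = \lnot \text{True} = \text{False}
f \oplus e = \text{True} \oplus \text{True} = \text{False}
(f \oplus e) \leftrightarrow d = \text{False} \leftrightarrow \text{False} = \text{True}
\lnot ((f \oplus e) \leftrightarrow d) = \lnot \text{True} = \text{False}
\lnot ((f \oplus e) \leftrightarrow d) \to e = \text{False} \to \text{True} = \text{True}
\lnot (e \leftrightarrow (b \oplus (e \land d))) \land (\lnot ((f \oplus e) \leftrightarrow d) \to e) = \text{False} \land \text{True} = \text{False}
(\lnot (e \leftrightarrow (b \oplus (e \land d))) \land (\lnot ((f \oplus e) \leftrightarrow d) \to e)) \leftrightarrow b = \text{False} \leftrightarrow \text{True} = \text{False}
f \to d = \text{True} \to \text{False} = \text{False}
\lnot (f \to d) = \lnot \text{False} = \text{True}
((\lnot (e \leftrightarrow (b \oplus (e \land d))) \land (\lnot ((f \oplus e) \leftrightarrow d) \to e)) \leftrightarrow b) \to \lnot (f \to d) = \text{False} \to \text{True} = \text{True}
b \leftrightarrow e = \text{True} \leftrightarrow \text{True} = \text{True}
e \oplus (b \leftrightarrow e) = \text{True} \oplus \text{True} = \text{False}
(e \oplus (b \leftrightarrow e)) \oplus d = \text{False} \oplus \text{False} = \text{False}
((e \oplus (b \leftrightarrow e)) \oplus d) \oplus e = \text{False} \oplus \text{True} = \text{True}
(((\lnot (e \leftrightarrow (b \oplus (e \land d))) \land (\lnot ((f \oplus e) \leftrightarrow d) \to e)) \leftrightarrow b) \to \lnot (f \to d)) \to (((e \oplus (b \leftrightarrow e)) \oplus d) \oplus e) = \text{True} \to \text{True} = \text{True}
(e \oplus d) \leftrightarrow ((((\lnot (e \leftrightarrow (b \oplus (e \land d))) \land (\lnot ((f \oplus e) \leftrightarrow d) \to e)) \leftrightarrow b) \to \lnot (f \to d)) \to (((e \oplus (b \leftrightarrow e)) \oplus d) \oplus e)) = \text{True} \leftrightarrow \text{True} = \text{True}

\text{True}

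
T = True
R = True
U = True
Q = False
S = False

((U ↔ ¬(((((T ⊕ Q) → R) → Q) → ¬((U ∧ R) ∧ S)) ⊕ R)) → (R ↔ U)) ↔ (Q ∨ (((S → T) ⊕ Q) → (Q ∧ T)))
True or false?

T ⊕ Q = True ⊕ False = True
(T ⊕ Q) → R = True → True = True
((T ⊕ Q) → R) → Q = True → False = False
U ∧ R = True ∧ True = True
(U ∧ R) ∧ S = True ∧ False = False
¬((U ∧ R) ∧ S) = ¬False = True
(((T ⊕ Q) → R) → Q) → ¬((U ∧ R) ∧ S) = False → True = True
((((T ⊕ Q) → R) → Q) → ¬((U ∧ R) ∧ S)) ⊕ R = True ⊕ True = False
¬(((((T ⊕ Q) → R) → Q) → ¬((U ∧ R) ∧ S)) ⊕ R) = ¬False = True
U ↔ ¬(((((T ⊕ Q) → R) → Q) → ¬((U ∧ R) ∧ S)) ⊕ R) = True ↔ True = True
R ↔ U = True ↔ True = True
(U ↔ ¬(((((T ⊕ Q) → R) → Q) → ¬((U ∧ R) ∧ S)) ⊕ R)) → (R ↔ U) = True → True = True
S → T = False → True = True
(S → T) ⊕ Q = True ⊕ False = True
Q ∧ T = False ∧ True = False
((S → T) ⊕ Q) → (Q ∧ T) = True → False = False
Q ∨ (((S → T) ⊕ Q) → (Q ∧ T)) = False ∨ False = False
((U ↔ ¬(((((T ⊕ Q) → R) → Q) → ¬((U ∧ R) ∧ S)) ⊕ R)) → (R ↔ U)) ↔ (Q ∨ (((S → T) ⊕ Q) → (Q ∧ T))) = True ↔ False = False

False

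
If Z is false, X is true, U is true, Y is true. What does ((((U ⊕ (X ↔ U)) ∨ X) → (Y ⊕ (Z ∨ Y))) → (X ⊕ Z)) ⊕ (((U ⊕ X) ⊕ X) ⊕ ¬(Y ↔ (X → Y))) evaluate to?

Substituting Z=False, X=True, U=True, Y=True:
X ↔ U = True ↔ True = True
U ⊕ (X ↔ U) = True ⊕ True = False
(U ⊕ (X ↔ U)) ∨ X = False ∨ True = True
Z ∨ Y = False ∨ True = True
Y ⊕ (Z ∨ Y) = True ⊕ True = False
((U ⊕ (X ↔ U)) ∨ X) → (Y ⊕ (Z ∨ Y)) = True → False = False
X ⊕ Z = True ⊕ False = True
(((U ⊕ (X ↔ U)) ∨ X) → (Y ⊕ (Z ∨ Y))) → (X ⊕ Z) = False → True = True
U ⊕ X = True ⊕ True = False
(U ⊕ X) ⊕ X = False ⊕ True = True
X → Y = True → True = True
Y ↔ (X → Y) = True ↔ True = True
¬(Y ↔ (X → Y)) = ¬True = False
((U ⊕ X) ⊕ X) ⊕ ¬(Y ↔ (X → Y)) = True ⊕ False = True
((((U ⊕ (X ↔ U)) ∨ X) → (Y ⊕ (Z ∨ Y))) → (X ⊕ Z)) ⊕ (((U ⊕ X) ⊕ X) ⊕ ¬(Y ↔ (X → Y))) = True ⊕ True = False

False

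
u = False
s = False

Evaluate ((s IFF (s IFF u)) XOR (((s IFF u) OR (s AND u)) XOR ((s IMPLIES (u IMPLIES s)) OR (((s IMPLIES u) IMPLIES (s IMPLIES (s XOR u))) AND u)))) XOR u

False

s IFF u = False IFF False = True
s IFF (s IFF u) = False IFF True = False
s IFF u = False IFF False = True
s AND u = False AND False = False
(s IFF u) OR (s AND u) = True OR False = True
u IMPLIES s = False IMPLIES False = True
s IMPLIES (u IMPLIES s) = False IMPLIES True = True
s IMPLIES u = False IMPLIES False = True
s XOR u = False XOR False = False
s IMPLIES (s XOR u) = False IMPLIES False = True
(s IMPLIES u) IMPLIES (s IMPLIES (s XOR u)) = True IMPLIES True = True
((s IMPLIES u) IMPLIES (s IMPLIES (s XOR u))) AND u = True AND False = False
(s IMPLIES (u IMPLIES s)) OR (((s IMPLIES u) IMPLIES (s IMPLIES (s XOR u))) AND u) = True OR False = True
((s IFF u) OR (s AND u)) XOR ((s IMPLIES (u IMPLIES s)) OR (((s IMPLIES u) IMPLIES (s IMPLIES (s XOR u))) AND u)) = True XOR True = False
(s IFF (s IFF u)) XOR (((s IFF u) OR (s AND u)) XOR ((s IMPLIES (u IMPLIES s)) OR (((s IMPLIES u) IMPLIES (s IMPLIES (s XOR u))) AND u))) = False XOR False = False
((s IFF (s IFF u)) XOR (((s IFF u) OR (s AND u)) XOR ((s IMPLIES (u IMPLIES s)) OR (((s IMPLIES u) IMPLIES (s IMPLIES (s XOR u))) AND u)))) XOR u = False XOR False = False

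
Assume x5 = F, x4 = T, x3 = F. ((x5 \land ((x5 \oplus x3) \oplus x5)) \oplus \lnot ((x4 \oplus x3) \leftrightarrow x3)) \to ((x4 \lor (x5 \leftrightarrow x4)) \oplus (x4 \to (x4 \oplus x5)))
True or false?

F

Substituting x5=F, x4=T, x3=F:
x5 \oplus x3 = F \oplus F = F
(x5 \oplus x3) \oplus x5 = F \oplus F = F
x5 \land ((x5 \oplus x3) \oplus x5) = F \land F = F
x4 \oplus x3 = T \oplus F = T
(x4 \oplus x3) \leftrightarrow x3 = T \leftrightarrow F = F
\lnot ((x4 \oplus x3) \leftrightarrow x3) = \lnot F = T
(x5 \land ((x5 \oplus x3) \oplus x5)) \oplus \lnot ((x4 \oplus x3) \leftrightarrow x3) = F \oplus T = T
x5 \leftrightarrow x4 = F \leftrightarrow T = F
x4 \lor (x5 \leftrightarrow x4) = T \lor F = T
x4 \oplus x5 = T \oplus F = T
x4 \to (x4 \oplus x5) = T \to T = T
(x4 \lor (x5 \leftrightarrow x4)) \oplus (x4 \to (x4 \oplus x5)) = T \oplus T = F
((x5 \land ((x5 \oplus x3) \oplus x5)) \oplus \lnot ((x4 \oplus x3) \leftrightarrow x3)) \to ((x4 \lor (x5 \leftrightarrow x4)) \oplus (x4 \to (x4 \oplus x5))) = T \to F = F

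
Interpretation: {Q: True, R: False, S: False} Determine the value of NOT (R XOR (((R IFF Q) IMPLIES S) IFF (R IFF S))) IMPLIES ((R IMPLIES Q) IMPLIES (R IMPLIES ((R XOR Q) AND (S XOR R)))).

True

R IFF Q = False IFF True = False
(R IFF Q) IMPLIES S = False IMPLIES False = True
R IFF S = False IFF False = True
((R IFF Q) IMPLIES S) IFF (R IFF S) = True IFF True = True
R XOR (((R IFF Q) IMPLIES S) IFF (R IFF S)) = False XOR True = True
NOT (R XOR (((R IFF Q) IMPLIES S) IFF (R IFF S))) = NOT True = False
R IMPLIES Q = False IMPLIES True = True
R XOR Q = False XOR True = True
S XOR R = False XOR False = False
(R XOR Q) AND (S XOR R) = True AND False = False
R IMPLIES ((R XOR Q) AND (S XOR R)) = False IMPLIES False = True
(R IMPLIES Q) IMPLIES (R IMPLIES ((R XOR Q) AND (S XOR R))) = True IMPLIES True = True
NOT (R XOR (((R IFF Q) IMPLIES S) IFF (R IFF S))) IMPLIES ((R IMPLIES Q) IMPLIES (R IMPLIES ((R XOR Q) AND (S XOR R)))) = False IMPLIES True = True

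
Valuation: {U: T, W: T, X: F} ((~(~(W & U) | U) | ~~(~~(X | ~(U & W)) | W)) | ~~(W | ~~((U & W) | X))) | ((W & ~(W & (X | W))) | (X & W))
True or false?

W & U = T & T = T
~(W & U) = ~T = F
~(W & U) | U = F | T = T
~(~(W & U) | U) = ~T = F
U & W = T & T = T
~(U & W) = ~T = F
X | ~(U & W) = F | F = F
~(X | ~(U & W)) = ~F = T
~~(X | ~(U & W)) = ~T = F
~~(X | ~(U & W)) | W = F | T = T
~(~~(X | ~(U & W)) | W) = ~T = F
~~(~~(X | ~(U & W)) | W) = ~F = T
~(~(W & U) | U) | ~~(~~(X | ~(U & W)) | W) = F | T = T
U & W = T & T = T
(U & W) | X = T | F = T
~((U & W) | X) = ~T = F
~~((U & W) | X) = ~F = T
W | ~~((U & W) | X) = T | T = T
~(W | ~~((U & W) | X)) = ~T = F
~~(W | ~~((U & W) | X)) = ~F = T
(~(~(W & U) | U) | ~~(~~(X | ~(U & W)) | W)) | ~~(W | ~~((U & W) | X)) = T | T = T
X | W = F | T = T
W & (X | W) = T & T = T
~(W & (X | W)) = ~T = F
W & ~(W & (X | W)) = T & F = F
X & W = F & T = F
(W & ~(W & (X | W))) | (X & W) = F | F = F
((~(~(W & U) | U) | ~~(~~(X | ~(U & W)) | W)) | ~~(W | ~~((U & W) | X))) | ((W & ~(W & (X | W))) | (X & W)) = T | F = T

T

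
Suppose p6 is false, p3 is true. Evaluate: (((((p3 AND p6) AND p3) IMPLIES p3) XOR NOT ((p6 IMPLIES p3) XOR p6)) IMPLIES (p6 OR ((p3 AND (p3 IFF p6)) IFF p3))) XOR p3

true

p3 AND p6 = true AND false = false
(p3 AND p6) AND p3 = false AND true = false
((p3 AND p6) AND p3) IMPLIES p3 = false IMPLIES true = true
p6 IMPLIES p3 = false IMPLIES true = true
(p6 IMPLIES p3) XOR p6 = true XOR false = true
NOT ((p6 IMPLIES p3) XOR p6) = NOT true = false
(((p3 AND p6) AND p3) IMPLIES p3) XOR NOT ((p6 IMPLIES p3) XOR p6) = true XOR false = true
p3 IFF p6 = true IFF false = false
p3 AND (p3 IFF p6) = true AND false = false
(p3 AND (p3 IFF p6)) IFF p3 = false IFF true = false
p6 OR ((p3 AND (p3 IFF p6)) IFF p3) = false OR false = false
((((p3 AND p6) AND p3) IMPLIES p3) XOR NOT ((p6 IMPLIES p3) XOR p6)) IMPLIES (p6 OR ((p3 AND (p3 IFF p6)) IFF p3)) = true IMPLIES false = false
(((((p3 AND p6) AND p3) IMPLIES p3) XOR NOT ((p6 IMPLIES p3) XOR p6)) IMPLIES (p6 OR ((p3 AND (p3 IFF p6)) IFF p3))) XOR p3 = false XOR true = true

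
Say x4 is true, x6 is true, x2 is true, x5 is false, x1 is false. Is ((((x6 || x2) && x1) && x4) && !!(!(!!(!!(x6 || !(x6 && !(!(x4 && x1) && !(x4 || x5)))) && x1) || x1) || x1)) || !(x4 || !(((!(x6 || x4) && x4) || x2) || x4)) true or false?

false

Substituting x4=true, x6=true, x2=true, x5=false, x1=false:
x6 || x2 = true || true = true
(x6 || x2) && x1 = true && false = false
((x6 || x2) && x1) && x4 = false && true = false
x4 && x1 = true && false = false
!(x4 && x1) = !false = true
x4 || x5 = true || false = true
!(x4 || x5) = !true = false
!(x4 && x1) && !(x4 || x5) = true && false = false
!(!(x4 && x1) && !(x4 || x5)) = !false = true
x6 && !(!(x4 && x1) && !(x4 || x5)) = true && true = true
!(x6 && !(!(x4 && x1) && !(x4 || x5))) = !true = false
x6 || !(x6 && !(!(x4 && x1) && !(x4 || x5))) = true || false = true
!(x6 || !(x6 && !(!(x4 && x1) && !(x4 || x5)))) = !true = false
!!(x6 || !(x6 && !(!(x4 && x1) && !(x4 || x5)))) = !false = true
!!(x6 || !(x6 && !(!(x4 && x1) && !(x4 || x5)))) && x1 = true && false = false
!(!!(x6 || !(x6 && !(!(x4 && x1) && !(x4 || x5)))) && x1) = !false = true
!!(!!(x6 || !(x6 && !(!(x4 && x1) && !(x4 || x5)))) && x1) = !true = false
!!(!!(x6 || !(x6 && !(!(x4 && x1) && !(x4 || x5)))) && x1) || x1 = false || false = false
!(!!(!!(x6 || !(x6 && !(!(x4 && x1) && !(x4 || x5)))) && x1) || x1) = !false = true
!(!!(!!(x6 || !(x6 && !(!(x4 && x1) && !(x4 || x5)))) && x1) || x1) || x1 = true || false = true
!(!(!!(!!(x6 || !(x6 && !(!(x4 && x1) && !(x4 || x5)))) && x1) || x1) || x1) = !true = false
!!(!(!!(!!(x6 || !(x6 && !(!(x4 && x1) && !(x4 || x5)))) && x1) || x1) || x1) = !false = true
(((x6 || x2) && x1) && x4) && !!(!(!!(!!(x6 || !(x6 && !(!(x4 && x1) && !(x4 || x5)))) && x1) || x1) || x1) = false && true = false
x6 || x4 = true || true = true
!(x6 || x4) = !true = false
!(x6 || x4) && x4 = false && true = false
(!(x6 || x4) && x4) || x2 = false || true = true
((!(x6 || x4) && x4) || x2) || x4 = true || true = true
!(((!(x6 || x4) && x4) || x2) || x4) = !true = false
x4 || !(((!(x6 || x4) && x4) || x2) || x4) = true || false = true
!(x4 || !(((!(x6 || x4) && x4) || x2) || x4)) = !true = false
((((x6 || x2) && x1) && x4) && !!(!(!!(!!(x6 || !(x6 && !(!(x4 && x1) && !(x4 || x5)))) && x1) || x1) || x1)) || !(x4 || !(((!(x6 || x4) && x4) || x2) || x4)) = false || false = false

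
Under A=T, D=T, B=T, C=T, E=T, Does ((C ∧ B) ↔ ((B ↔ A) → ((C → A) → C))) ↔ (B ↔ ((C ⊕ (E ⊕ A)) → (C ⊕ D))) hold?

F

C ∧ B = T ∧ T = T
B ↔ A = T ↔ T = T
C → A = T → T = T
(C → A) → C = T → T = T
(B ↔ A) → ((C → A) → C) = T → T = T
(C ∧ B) ↔ ((B ↔ A) → ((C → A) → C)) = T ↔ T = T
E ⊕ A = T ⊕ T = F
C ⊕ (E ⊕ A) = T ⊕ F = T
C ⊕ D = T ⊕ T = F
(C ⊕ (E ⊕ A)) → (C ⊕ D) = T → F = F
B ↔ ((C ⊕ (E ⊕ A)) → (C ⊕ D)) = T ↔ F = F
((C ∧ B) ↔ ((B ↔ A) → ((C → A) → C))) ↔ (B ↔ ((C ⊕ (E ⊕ A)) → (C ⊕ D))) = T ↔ F = F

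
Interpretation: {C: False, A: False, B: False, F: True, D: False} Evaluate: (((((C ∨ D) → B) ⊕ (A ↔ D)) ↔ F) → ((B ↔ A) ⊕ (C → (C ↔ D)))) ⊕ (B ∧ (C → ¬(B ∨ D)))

True

C ∨ D = False ∨ False = False
(C ∨ D) → B = False → False = True
A ↔ D = False ↔ False = True
((C ∨ D) → B) ⊕ (A ↔ D) = True ⊕ True = False
(((C ∨ D) → B) ⊕ (A ↔ D)) ↔ F = False ↔ True = False
B ↔ A = False ↔ False = True
C ↔ D = False ↔ False = True
C → (C ↔ D) = False → True = True
(B ↔ A) ⊕ (C → (C ↔ D)) = True ⊕ True = False
((((C ∨ D) → B) ⊕ (A ↔ D)) ↔ F) → ((B ↔ A) ⊕ (C → (C ↔ D))) = False → False = True
B ∨ D = False ∨ False = False
¬(B ∨ D) = ¬False = True
C → ¬(B ∨ D) = False → True = True
B ∧ (C → ¬(B ∨ D)) = False ∧ True = False
(((((C ∨ D) → B) ⊕ (A ↔ D)) ↔ F) → ((B ↔ A) ⊕ (C → (C ↔ D)))) ⊕ (B ∧ (C → ¬(B ∨ D))) = True ⊕ False = True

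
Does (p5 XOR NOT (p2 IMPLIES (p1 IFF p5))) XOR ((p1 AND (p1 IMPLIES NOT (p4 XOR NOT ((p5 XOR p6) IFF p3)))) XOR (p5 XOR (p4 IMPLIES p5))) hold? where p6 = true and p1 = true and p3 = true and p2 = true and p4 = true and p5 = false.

true

Substituting p6=true, p1=true, p3=true, p2=true, p4=true, p5=false:
p1 IFF p5 = true IFF false = false
p2 IMPLIES (p1 IFF p5) = true IMPLIES false = false
NOT (p2 IMPLIES (p1 IFF p5)) = NOT false = true
p5 XOR NOT (p2 IMPLIES (p1 IFF p5)) = false XOR true = true
p5 XOR p6 = false XOR true = true
(p5 XOR p6) IFF p3 = true IFF true = true
NOT ((p5 XOR p6) IFF p3) = NOT true = false
p4 XOR NOT ((p5 XOR p6) IFF p3) = true XOR false = true
NOT (p4 XOR NOT ((p5 XOR p6) IFF p3)) = NOT true = false
p1 IMPLIES NOT (p4 XOR NOT ((p5 XOR p6) IFF p3)) = true IMPLIES false = false
p1 AND (p1 IMPLIES NOT (p4 XOR NOT ((p5 XOR p6) IFF p3))) = true AND false = false
p4 IMPLIES p5 = true IMPLIES false = false
p5 XOR (p4 IMPLIES p5) = false XOR false = false
(p1 AND (p1 IMPLIES NOT (p4 XOR NOT ((p5 XOR p6) IFF p3)))) XOR (p5 XOR (p4 IMPLIES p5)) = false XOR false = false
(p5 XOR NOT (p2 IMPLIES (p1 IFF p5))) XOR ((p1 AND (p1 IMPLIES NOT (p4 XOR NOT ((p5 XOR p6) IFF p3)))) XOR (p5 XOR (p4 IMPLIES p5))) = true XOR false = true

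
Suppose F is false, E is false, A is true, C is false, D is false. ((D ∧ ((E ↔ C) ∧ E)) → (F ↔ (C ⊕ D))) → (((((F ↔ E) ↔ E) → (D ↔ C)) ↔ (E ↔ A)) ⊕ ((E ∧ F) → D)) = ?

True

E ↔ C = False ↔ False = True
(E ↔ C) ∧ E = True ∧ False = False
D ∧ ((E ↔ C) ∧ E) = False ∧ False = False
C ⊕ D = False ⊕ False = False
F ↔ (C ⊕ D) = False ↔ False = True
(D ∧ ((E ↔ C) ∧ E)) → (F ↔ (C ⊕ D)) = False → True = True
F ↔ E = False ↔ False = True
(F ↔ E) ↔ E = True ↔ False = False
D ↔ C = False ↔ False = True
((F ↔ E) ↔ E) → (D ↔ C) = False → True = True
E ↔ A = False ↔ True = False
(((F ↔ E) ↔ E) → (D ↔ C)) ↔ (E ↔ A) = True ↔ False = False
E ∧ F = False ∧ False = False
(E ∧ F) → D = False → False = True
((((F ↔ E) ↔ E) → (D ↔ C)) ↔ (E ↔ A)) ⊕ ((E ∧ F) → D) = False ⊕ True = True
((D ∧ ((E ↔ C) ∧ E)) → (F ↔ (C ⊕ D))) → (((((F ↔ E) ↔ E) → (D ↔ C)) ↔ (E ↔ A)) ⊕ ((E ∧ F) → D)) = True → True = True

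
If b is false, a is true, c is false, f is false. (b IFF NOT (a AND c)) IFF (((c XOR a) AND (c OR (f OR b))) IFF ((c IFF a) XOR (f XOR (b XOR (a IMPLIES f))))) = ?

False

a AND c = True AND False = False
NOT (a AND c) = NOT False = True
b IFF NOT (a AND c) = False IFF True = False
c XOR a = False XOR True = True
f OR b = False OR False = False
c OR (f OR b) = False OR False = False
(c XOR a) AND (c OR (f OR b)) = True AND False = False
c IFF a = False IFF True = False
a IMPLIES f = True IMPLIES False = False
b XOR (a IMPLIES f) = False XOR False = False
f XOR (b XOR (a IMPLIES f)) = False XOR False = False
(c IFF a) XOR (f XOR (b XOR (a IMPLIES f))) = False XOR False = False
((c XOR a) AND (c OR (f OR b))) IFF ((c IFF a) XOR (f XOR (b XOR (a IMPLIES f)))) = False IFF False = True
(b IFF NOT (a AND c)) IFF (((c XOR a) AND (c OR (f OR b))) IFF ((c IFF a) XOR (f XOR (b XOR (a IMPLIES f))))) = False IFF True = False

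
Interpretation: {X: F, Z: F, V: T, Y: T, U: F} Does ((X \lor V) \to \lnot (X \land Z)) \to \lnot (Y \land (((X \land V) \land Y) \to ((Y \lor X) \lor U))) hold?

X \lor V = F \lor T = T
X \land Z = F \land F = F
\lnot (X \land Z) = \lnot F = T
(X \lor V) \to \lnot (X \land Z) = T \to T = T
X \land V = F \land T = F
(X \land V) \land Y = F \land T = F
Y \lor X = T \lor F = T
(Y \lor X) \lor U = T \lor F = T
((X \land V) \land Y) \to ((Y \lor X) \lor U) = F \to T = T
Y \land (((X \land V) \land Y) \to ((Y \lor X) \lor U)) = T \land T = T
\lnot (Y \land (((X \land V) \land Y) \to ((Y \lor X) \lor U))) = \lnot T = F
((X \lor V) \to \lnot (X \land Z)) \to \lnot (Y \land (((X \land V) \land Y) \to ((Y \lor X) \lor U))) = T \to F = F

F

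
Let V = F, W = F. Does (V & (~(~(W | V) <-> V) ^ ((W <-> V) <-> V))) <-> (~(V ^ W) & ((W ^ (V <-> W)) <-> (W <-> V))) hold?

W | V = F | F = F
~(W | V) = ~F = T
~(W | V) <-> V = T <-> F = F
~(~(W | V) <-> V) = ~F = T
W <-> V = F <-> F = T
(W <-> V) <-> V = T <-> F = F
~(~(W | V) <-> V) ^ ((W <-> V) <-> V) = T ^ F = T
V & (~(~(W | V) <-> V) ^ ((W <-> V) <-> V)) = F & T = F
V ^ W = F ^ F = F
~(V ^ W) = ~F = T
V <-> W = F <-> F = T
W ^ (V <-> W) = F ^ T = T
W <-> V = F <-> F = T
(W ^ (V <-> W)) <-> (W <-> V) = T <-> T = T
~(V ^ W) & ((W ^ (V <-> W)) <-> (W <-> V)) = T & T = T
(V & (~(~(W | V) <-> V) ^ ((W <-> V) <-> V))) <-> (~(V ^ W) & ((W ^ (V <-> W)) <-> (W <-> V))) = F <-> T = F

F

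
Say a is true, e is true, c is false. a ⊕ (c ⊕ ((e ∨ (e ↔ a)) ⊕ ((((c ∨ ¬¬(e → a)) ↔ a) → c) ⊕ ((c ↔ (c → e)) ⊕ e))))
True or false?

e ↔ a = T ↔ T = T
e ∨ (e ↔ a) = T ∨ T = T
e → a = T → T = T
¬(e → a) = ¬T = F
¬¬(e → a) = ¬F = T
c ∨ ¬¬(e → a) = F ∨ T = T
(c ∨ ¬¬(e → a)) ↔ a = T ↔ T = T
((c ∨ ¬¬(e → a)) ↔ a) → c = T → F = F
c → e = F → T = T
c ↔ (c → e) = F ↔ T = F
(c ↔ (c → e)) ⊕ e = F ⊕ T = T
(((c ∨ ¬¬(e → a)) ↔ a) → c) ⊕ ((c ↔ (c → e)) ⊕ e) = F ⊕ T = T
(e ∨ (e ↔ a)) ⊕ ((((c ∨ ¬¬(e → a)) ↔ a) → c) ⊕ ((c ↔ (c → e)) ⊕ e)) = T ⊕ T = F
c ⊕ ((e ∨ (e ↔ a)) ⊕ ((((c ∨ ¬¬(e → a)) ↔ a) → c) ⊕ ((c ↔ (c → e)) ⊕ e))) = F ⊕ F = F
a ⊕ (c ⊕ ((e ∨ (e ↔ a)) ⊕ ((((c ∨ ¬¬(e → a)) ↔ a) → c) ⊕ ((c ↔ (c → e)) ⊕ e)))) = T ⊕ F = T

T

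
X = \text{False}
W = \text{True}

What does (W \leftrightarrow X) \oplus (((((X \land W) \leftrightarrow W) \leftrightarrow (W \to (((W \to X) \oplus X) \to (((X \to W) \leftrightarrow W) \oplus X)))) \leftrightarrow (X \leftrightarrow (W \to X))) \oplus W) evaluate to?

\text{True}

W \leftrightarrow X = \text{True} \leftrightarrow \text{False} = \text{False}
X \land W = \text{False} \land \text{True} = \text{False}
(X \land W) \leftrightarrow W = \text{False} \leftrightarrow \text{True} = \text{False}
W \to X = \text{True} \to \text{False} = \text{False}
(W \to X) \oplus X = \text{False} \oplus \text{False} = \text{False}
X \to W = \text{False} \to \text{True} = \text{True}
(X \to W) \leftrightarrow W = \text{True} \leftrightarrow \text{True} = \text{True}
((X \to W) \leftrightarrow W) \oplus X = \text{True} \oplus \text{False} = \text{True}
((W \to X) \oplus X) \to (((X \to W) \leftrightarrow W) \oplus X) = \text{False} \to \text{True} = \text{True}
W \to (((W \to X) \oplus X) \to (((X \to W) \leftrightarrow W) \oplus X)) = \text{True} \to \text{True} = \text{True}
((X \land W) \leftrightarrow W) \leftrightarrow (W \to (((W \to X) \oplus X) \to (((X \to W) \leftrightarrow W) \oplus X))) = \text{False} \leftrightarrow \text{True} = \text{False}
W \to X = \text{True} \to \text{False} = \text{False}
X \leftrightarrow (W \to X) = \text{False} \leftrightarrow \text{False} = \text{True}
(((X \land W) \leftrightarrow W) \leftrightarrow (W \to (((W \to X) \oplus X) \to (((X \to W) \leftrightarrow W) \oplus X)))) \leftrightarrow (X \leftrightarrow (W \to X)) = \text{False} \leftrightarrow \text{True} = \text{False}
((((X \land W) \leftrightarrow W) \leftrightarrow (W \to (((W \to X) \oplus X) \to (((X \to W) \leftrightarrow W) \oplus X)))) \leftrightarrow (X \leftrightarrow (W \to X))) \oplus W = \text{False} \oplus \text{True} = \text{True}
(W \leftrightarrow X) \oplus (((((X \land W) \leftrightarrow W) \leftrightarrow (W \to (((W \to X) \oplus X) \to (((X \to W) \leftrightarrow W) \oplus X)))) \leftrightarrow (X \leftrightarrow (W \to X))) \oplus W) = \text{False} \oplus \text{True} = \text{True}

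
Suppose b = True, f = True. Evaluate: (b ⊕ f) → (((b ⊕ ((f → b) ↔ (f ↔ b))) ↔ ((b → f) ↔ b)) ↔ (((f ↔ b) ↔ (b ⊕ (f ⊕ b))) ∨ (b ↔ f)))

b ⊕ f = True ⊕ True = False
f → b = True → True = True
f ↔ b = True ↔ True = True
(f → b) ↔ (f ↔ b) = True ↔ True = True
b ⊕ ((f → b) ↔ (f ↔ b)) = True ⊕ True = False
b → f = True → True = True
(b → f) ↔ b = True ↔ True = True
(b ⊕ ((f → b) ↔ (f ↔ b))) ↔ ((b → f) ↔ b) = False ↔ True = False
f ↔ b = True ↔ True = True
f ⊕ b = True ⊕ True = False
b ⊕ (f ⊕ b) = True ⊕ False = True
(f ↔ b) ↔ (b ⊕ (f ⊕ b)) = True ↔ True = True
b ↔ f = True ↔ True = True
((f ↔ b) ↔ (b ⊕ (f ⊕ b))) ∨ (b ↔ f) = True ∨ True = True
((b ⊕ ((f → b) ↔ (f ↔ b))) ↔ ((b → f) ↔ b)) ↔ (((f ↔ b) ↔ (b ⊕ (f ⊕ b))) ∨ (b ↔ f)) = False ↔ True = False
(b ⊕ f) → (((b ⊕ ((f → b) ↔ (f ↔ b))) ↔ ((b → f) ↔ b)) ↔ (((f ↔ b) ↔ (b ⊕ (f ⊕ b))) ∨ (b ↔ f))) = False → False = True

True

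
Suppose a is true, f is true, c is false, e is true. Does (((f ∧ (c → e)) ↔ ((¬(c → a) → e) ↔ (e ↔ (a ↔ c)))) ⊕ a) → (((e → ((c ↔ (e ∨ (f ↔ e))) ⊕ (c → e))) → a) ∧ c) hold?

c → e = F → T = T
f ∧ (c → e) = T ∧ T = T
c → a = F → T = T
¬(c → a) = ¬T = F
¬(c → a) → e = F → T = T
a ↔ c = T ↔ F = F
e ↔ (a ↔ c) = T ↔ F = F
(¬(c → a) → e) ↔ (e ↔ (a ↔ c)) = T ↔ F = F
(f ∧ (c → e)) ↔ ((¬(c → a) → e) ↔ (e ↔ (a ↔ c))) = T ↔ F = F
((f ∧ (c → e)) ↔ ((¬(c → a) → e) ↔ (e ↔ (a ↔ c)))) ⊕ a = F ⊕ T = T
f ↔ e = T ↔ T = T
e ∨ (f ↔ e) = T ∨ T = T
c ↔ (e ∨ (f ↔ e)) = F ↔ T = F
c → e = F → T = T
(c ↔ (e ∨ (f ↔ e))) ⊕ (c → e) = F ⊕ T = T
e → ((c ↔ (e ∨ (f ↔ e))) ⊕ (c → e)) = T → T = T
(e → ((c ↔ (e ∨ (f ↔ e))) ⊕ (c → e))) → a = T → T = T
((e → ((c ↔ (e ∨ (f ↔ e))) ⊕ (c → e))) → a) ∧ c = T ∧ F = F
(((f ∧ (c → e)) ↔ ((¬(c → a) → e) ↔ (e ↔ (a ↔ c)))) ⊕ a) → (((e → ((c ↔ (e ∨ (f ↔ e))) ⊕ (c → e))) → a) ∧ c) = T → F = F

F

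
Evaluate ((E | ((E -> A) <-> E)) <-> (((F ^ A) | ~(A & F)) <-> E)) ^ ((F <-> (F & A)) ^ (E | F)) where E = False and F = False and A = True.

Substituting E=False, F=False, A=True:
E -> A = False -> True = True
(E -> A) <-> E = True <-> False = False
E | ((E -> A) <-> E) = False | False = False
F ^ A = False ^ True = True
A & F = True & False = False
~(A & F) = ~False = True
(F ^ A) | ~(A & F) = True | True = True
((F ^ A) | ~(A & F)) <-> E = True <-> False = False
(E | ((E -> A) <-> E)) <-> (((F ^ A) | ~(A & F)) <-> E) = False <-> False = True
F & A = False & True = False
F <-> (F & A) = False <-> False = True
E | F = False | False = False
(F <-> (F & A)) ^ (E | F) = True ^ False = True
((E | ((E -> A) <-> E)) <-> (((F ^ A) | ~(A & F)) <-> E)) ^ ((F <-> (F & A)) ^ (E | F)) = True ^ True = False

False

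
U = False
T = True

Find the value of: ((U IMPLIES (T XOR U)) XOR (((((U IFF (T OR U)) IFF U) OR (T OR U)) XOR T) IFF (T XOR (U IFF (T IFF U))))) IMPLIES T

T XOR U = True XOR False = True
U IMPLIES (T XOR U) = False IMPLIES True = True
T OR U = True OR False = True
U IFF (T OR U) = False IFF True = False
(U IFF (T OR U)) IFF U = False IFF False = True
T OR U = True OR False = True
((U IFF (T OR U)) IFF U) OR (T OR U) = True OR True = True
(((U IFF (T OR U)) IFF U) OR (T OR U)) XOR T = True XOR True = False
T IFF U = True IFF False = False
U IFF (T IFF U) = False IFF False = True
T XOR (U IFF (T IFF U)) = True XOR True = False
((((U IFF (T OR U)) IFF U) OR (T OR U)) XOR T) IFF (T XOR (U IFF (T IFF U))) = False IFF False = True
(U IMPLIES (T XOR U)) XOR (((((U IFF (T OR U)) IFF U) OR (T OR U)) XOR T) IFF (T XOR (U IFF (T IFF U)))) = True XOR True = False
((U IMPLIES (T XOR U)) XOR (((((U IFF (T OR U)) IFF U) OR (T OR U)) XOR T) IFF (T XOR (U IFF (T IFF U))))) IMPLIES T = False IMPLIES True = True

True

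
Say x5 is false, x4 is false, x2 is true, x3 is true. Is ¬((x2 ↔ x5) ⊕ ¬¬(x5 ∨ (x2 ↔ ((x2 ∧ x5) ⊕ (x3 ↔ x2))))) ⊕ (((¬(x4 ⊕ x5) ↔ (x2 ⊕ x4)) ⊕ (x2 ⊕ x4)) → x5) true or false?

x2 ↔ x5 = T ↔ F = F
x2 ∧ x5 = T ∧ F = F
x3 ↔ x2 = T ↔ T = T
(x2 ∧ x5) ⊕ (x3 ↔ x2) = F ⊕ T = T
x2 ↔ ((x2 ∧ x5) ⊕ (x3 ↔ x2)) = T ↔ T = T
x5 ∨ (x2 ↔ ((x2 ∧ x5) ⊕ (x3 ↔ x2))) = F ∨ T = T
¬(x5 ∨ (x2 ↔ ((x2 ∧ x5) ⊕ (x3 ↔ x2)))) = ¬T = F
¬¬(x5 ∨ (x2 ↔ ((x2 ∧ x5) ⊕ (x3 ↔ x2)))) = ¬F = T
(x2 ↔ x5) ⊕ ¬¬(x5 ∨ (x2 ↔ ((x2 ∧ x5) ⊕ (x3 ↔ x2)))) = F ⊕ T = T
¬((x2 ↔ x5) ⊕ ¬¬(x5 ∨ (x2 ↔ ((x2 ∧ x5) ⊕ (x3 ↔ x2))))) = ¬T = F
x4 ⊕ x5 = F ⊕ F = F
¬(x4 ⊕ x5) = ¬F = T
x2 ⊕ x4 = T ⊕ F = T
¬(x4 ⊕ x5) ↔ (x2 ⊕ x4) = T ↔ T = T
x2 ⊕ x4 = T ⊕ F = T
(¬(x4 ⊕ x5) ↔ (x2 ⊕ x4)) ⊕ (x2 ⊕ x4) = T ⊕ T = F
((¬(x4 ⊕ x5) ↔ (x2 ⊕ x4)) ⊕ (x2 ⊕ x4)) → x5 = F → F = T
¬((x2 ↔ x5) ⊕ ¬¬(x5 ∨ (x2 ↔ ((x2 ∧ x5) ⊕ (x3 ↔ x2))))) ⊕ (((¬(x4 ⊕ x5) ↔ (x2 ⊕ x4)) ⊕ (x2 ⊕ x4)) → x5) = F ⊕ T = T

T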